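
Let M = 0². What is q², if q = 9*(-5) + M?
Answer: 2025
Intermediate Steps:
M = 0
q = -45 (q = 9*(-5) + 0 = -45 + 0 = -45)
q² = (-45)² = 2025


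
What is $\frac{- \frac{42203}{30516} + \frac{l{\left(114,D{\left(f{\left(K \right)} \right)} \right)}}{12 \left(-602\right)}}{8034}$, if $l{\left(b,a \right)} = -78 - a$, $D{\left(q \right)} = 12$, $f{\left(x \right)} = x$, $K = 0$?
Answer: $- \frac{3147167}{18448707186} \approx -0.00017059$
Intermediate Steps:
$\frac{- \frac{42203}{30516} + \frac{l{\left(114,D{\left(f{\left(K \right)} \right)} \right)}}{12 \left(-602\right)}}{8034} = \frac{- \frac{42203}{30516} + \frac{-78 - 12}{12 \left(-602\right)}}{8034} = \left(\left(-42203\right) \frac{1}{30516} + \frac{-78 - 12}{-7224}\right) \frac{1}{8034} = \left(- \frac{42203}{30516} - - \frac{15}{1204}\right) \frac{1}{8034} = \left(- \frac{42203}{30516} + \frac{15}{1204}\right) \frac{1}{8034} = \left(- \frac{3147167}{2296329}\right) \frac{1}{8034} = - \frac{3147167}{18448707186}$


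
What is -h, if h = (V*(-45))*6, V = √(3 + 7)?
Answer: 270*√10 ≈ 853.81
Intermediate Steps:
V = √10 ≈ 3.1623
h = -270*√10 (h = (√10*(-45))*6 = -45*√10*6 = -270*√10 ≈ -853.81)
-h = -(-270)*√10 = 270*√10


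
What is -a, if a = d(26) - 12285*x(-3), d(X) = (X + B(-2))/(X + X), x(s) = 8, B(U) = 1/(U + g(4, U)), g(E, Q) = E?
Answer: 10221067/104 ≈ 98280.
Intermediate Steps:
B(U) = 1/(4 + U) (B(U) = 1/(U + 4) = 1/(4 + U))
d(X) = (½ + X)/(2*X) (d(X) = (X + 1/(4 - 2))/(X + X) = (X + 1/2)/((2*X)) = (X + ½)*(1/(2*X)) = (½ + X)*(1/(2*X)) = (½ + X)/(2*X))
a = -10221067/104 (a = (¼)*(1 + 2*26)/26 - 12285*8 = (¼)*(1/26)*(1 + 52) - 945*104 = (¼)*(1/26)*53 - 98280 = 53/104 - 98280 = -10221067/104 ≈ -98280.)
-a = -1*(-10221067/104) = 10221067/104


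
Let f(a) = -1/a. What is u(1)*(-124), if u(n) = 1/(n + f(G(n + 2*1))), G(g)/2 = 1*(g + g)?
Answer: -1488/11 ≈ -135.27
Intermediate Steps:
G(g) = 4*g (G(g) = 2*(1*(g + g)) = 2*(1*(2*g)) = 2*(2*g) = 4*g)
u(n) = 1/(n - 1/(8 + 4*n)) (u(n) = 1/(n - 1/(4*(n + 2*1))) = 1/(n - 1/(4*(n + 2))) = 1/(n - 1/(4*(2 + n))) = 1/(n - 1/(8 + 4*n)))
u(1)*(-124) = (4*(2 + 1)/(-1 + 4*1*(2 + 1)))*(-124) = (4*3/(-1 + 4*1*3))*(-124) = (4*3/(-1 + 12))*(-124) = (4*3/11)*(-124) = (4*(1/11)*3)*(-124) = (12/11)*(-124) = -1488/11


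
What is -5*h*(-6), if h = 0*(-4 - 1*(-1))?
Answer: 0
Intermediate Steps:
h = 0 (h = 0*(-4 + 1) = 0*(-3) = 0)
-5*h*(-6) = -5*0*(-6) = 0*(-6) = 0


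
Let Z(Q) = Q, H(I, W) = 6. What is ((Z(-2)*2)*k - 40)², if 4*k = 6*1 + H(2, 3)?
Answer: 2704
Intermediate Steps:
k = 3 (k = (6*1 + 6)/4 = (6 + 6)/4 = (¼)*12 = 3)
((Z(-2)*2)*k - 40)² = (-2*2*3 - 40)² = (-4*3 - 40)² = (-12 - 40)² = (-52)² = 2704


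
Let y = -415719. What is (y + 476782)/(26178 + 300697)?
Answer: 61063/326875 ≈ 0.18681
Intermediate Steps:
(y + 476782)/(26178 + 300697) = (-415719 + 476782)/(26178 + 300697) = 61063/326875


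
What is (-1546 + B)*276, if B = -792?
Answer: -645288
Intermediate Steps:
(-1546 + B)*276 = (-1546 - 792)*276 = -2338*276 = -645288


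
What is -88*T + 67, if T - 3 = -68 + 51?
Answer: 1299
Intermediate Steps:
T = -14 (T = 3 + (-68 + 51) = 3 - 17 = -14)
-88*T + 67 = -88*(-14) + 67 = 1232 + 67 = 1299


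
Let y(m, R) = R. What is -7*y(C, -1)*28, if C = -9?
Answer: 196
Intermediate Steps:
-7*y(C, -1)*28 = -7*(-1)*28 = 7*28 = 196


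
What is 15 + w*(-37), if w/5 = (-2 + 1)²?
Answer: -170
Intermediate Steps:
w = 5 (w = 5*(-2 + 1)² = 5*(-1)² = 5*1 = 5)
15 + w*(-37) = 15 + 5*(-37) = 15 - 185 = -170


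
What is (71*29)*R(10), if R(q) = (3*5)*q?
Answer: 308850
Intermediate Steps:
R(q) = 15*q
(71*29)*R(10) = (71*29)*(15*10) = 2059*150 = 308850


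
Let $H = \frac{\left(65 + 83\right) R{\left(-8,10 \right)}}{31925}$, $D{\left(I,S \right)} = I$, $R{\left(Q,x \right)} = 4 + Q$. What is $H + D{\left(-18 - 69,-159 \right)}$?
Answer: $- \frac{2778067}{31925} \approx -87.019$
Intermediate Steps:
$H = - \frac{592}{31925}$ ($H = \frac{\left(65 + 83\right) \left(4 - 8\right)}{31925} = 148 \left(-4\right) \frac{1}{31925} = \left(-592\right) \frac{1}{31925} = - \frac{592}{31925} \approx -0.018543$)
$H + D{\left(-18 - 69,-159 \right)} = - \frac{592}{31925} - 87 = - \frac{2778067}{31925}$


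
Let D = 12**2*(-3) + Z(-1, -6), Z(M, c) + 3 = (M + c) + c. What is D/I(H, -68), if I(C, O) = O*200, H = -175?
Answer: 14/425 ≈ 0.032941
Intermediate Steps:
I(C, O) = 200*O
Z(M, c) = -3 + M + 2*c (Z(M, c) = -3 + ((M + c) + c) = -3 + (M + 2*c) = -3 + M + 2*c)
D = -448 (D = 12**2*(-3) + (-3 - 1 + 2*(-6)) = 144*(-3) + (-3 - 1 - 12) = -432 - 16 = -448)
D/I(H, -68) = -448/(200*(-68)) = -448/(-13600) = -448*(-1/13600) = 14/425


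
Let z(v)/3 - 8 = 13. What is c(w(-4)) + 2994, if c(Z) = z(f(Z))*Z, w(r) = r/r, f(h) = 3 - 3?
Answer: 3057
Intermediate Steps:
f(h) = 0
w(r) = 1
z(v) = 63 (z(v) = 24 + 3*13 = 24 + 39 = 63)
c(Z) = 63*Z
c(w(-4)) + 2994 = 63*1 + 2994 = 63 + 2994 = 3057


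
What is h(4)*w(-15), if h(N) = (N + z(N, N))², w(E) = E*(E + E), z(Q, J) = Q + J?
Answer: 64800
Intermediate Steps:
z(Q, J) = J + Q
w(E) = 2*E² (w(E) = E*(2*E) = 2*E²)
h(N) = 9*N² (h(N) = (N + (N + N))² = (N + 2*N)² = (3*N)² = 9*N²)
h(4)*w(-15) = (9*4²)*(2*(-15)²) = (9*16)*(2*225) = 144*450 = 64800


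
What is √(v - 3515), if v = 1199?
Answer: 2*I*√579 ≈ 48.125*I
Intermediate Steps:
√(v - 3515) = √(1199 - 3515) = √(-2316) = 2*I*√579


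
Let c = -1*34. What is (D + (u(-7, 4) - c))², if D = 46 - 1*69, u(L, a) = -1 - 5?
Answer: 25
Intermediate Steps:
u(L, a) = -6
c = -34
D = -23 (D = 46 - 69 = -23)
(D + (u(-7, 4) - c))² = (-23 + (-6 - 1*(-34)))² = (-23 + (-6 + 34))² = (-23 + 28)² = 5² = 25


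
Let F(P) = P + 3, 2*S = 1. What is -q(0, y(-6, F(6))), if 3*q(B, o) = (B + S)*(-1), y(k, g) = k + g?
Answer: ⅙ ≈ 0.16667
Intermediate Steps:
S = ½ (S = (½)*1 = ½ ≈ 0.50000)
F(P) = 3 + P
y(k, g) = g + k
q(B, o) = -⅙ - B/3 (q(B, o) = ((B + ½)*(-1))/3 = ((½ + B)*(-1))/3 = (-½ - B)/3 = -⅙ - B/3)
-q(0, y(-6, F(6))) = -(-⅙ - ⅓*0) = -(-⅙ + 0) = -1*(-⅙) = ⅙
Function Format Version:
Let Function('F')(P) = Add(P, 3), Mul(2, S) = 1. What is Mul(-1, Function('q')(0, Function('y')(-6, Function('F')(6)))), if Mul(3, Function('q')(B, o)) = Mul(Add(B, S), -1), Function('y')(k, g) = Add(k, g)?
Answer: Rational(1, 6) ≈ 0.16667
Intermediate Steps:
S = Rational(1, 2) (S = Mul(Rational(1, 2), 1) = Rational(1, 2) ≈ 0.50000)
Function('F')(P) = Add(3, P)
Function('y')(k, g) = Add(g, k)
Function('q')(B, o) = Add(Rational(-1, 6), Mul(Rational(-1, 3), B)) (Function('q')(B, o) = Mul(Rational(1, 3), Mul(Add(B, Rational(1, 2)), -1)) = Mul(Rational(1, 3), Mul(Add(Rational(1, 2), B), -1)) = Mul(Rational(1, 3), Add(Rational(-1, 2), Mul(-1, B))) = Add(Rational(-1, 6), Mul(Rational(-1, 3), B)))
Mul(-1, Function('q')(0, Function('y')(-6, Function('F')(6)))) = Mul(-1, Add(Rational(-1, 6), Mul(Rational(-1, 3), 0))) = Mul(-1, Add(Rational(-1, 6), 0)) = Mul(-1, Rational(-1, 6)) = Rational(1, 6)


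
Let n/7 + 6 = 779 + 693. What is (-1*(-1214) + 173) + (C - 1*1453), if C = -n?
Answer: -10328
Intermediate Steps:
n = 10262 (n = -42 + 7*(779 + 693) = -42 + 7*1472 = -42 + 10304 = 10262)
C = -10262 (C = -1*10262 = -10262)
(-1*(-1214) + 173) + (C - 1*1453) = (-1*(-1214) + 173) + (-10262 - 1*1453) = (1214 + 173) + (-10262 - 1453) = 1387 - 11715 = -10328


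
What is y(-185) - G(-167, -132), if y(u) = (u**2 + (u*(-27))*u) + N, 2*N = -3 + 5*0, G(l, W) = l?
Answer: -1779369/2 ≈ -8.8968e+5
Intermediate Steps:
N = -3/2 (N = (-3 + 5*0)/2 = (-3 + 0)/2 = (1/2)*(-3) = -3/2 ≈ -1.5000)
y(u) = -3/2 - 26*u**2 (y(u) = (u**2 + (u*(-27))*u) - 3/2 = (u**2 + (-27*u)*u) - 3/2 = (u**2 - 27*u**2) - 3/2 = -26*u**2 - 3/2 = -3/2 - 26*u**2)
y(-185) - G(-167, -132) = (-3/2 - 26*(-185)**2) - 1*(-167) = (-3/2 - 26*34225) + 167 = (-3/2 - 889850) + 167 = -1779703/2 + 167 = -1779369/2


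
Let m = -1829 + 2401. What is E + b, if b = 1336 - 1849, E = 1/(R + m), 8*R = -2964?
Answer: -206737/403 ≈ -513.00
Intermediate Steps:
m = 572
R = -741/2 (R = (⅛)*(-2964) = -741/2 ≈ -370.50)
E = 2/403 (E = 1/(-741/2 + 572) = 1/(403/2) = 2/403 ≈ 0.0049628)
b = -513
E + b = 2/403 - 513 = -206737/403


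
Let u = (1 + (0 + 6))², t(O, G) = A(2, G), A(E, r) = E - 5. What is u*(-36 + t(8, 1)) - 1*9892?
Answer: -11803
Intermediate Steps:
A(E, r) = -5 + E
t(O, G) = -3 (t(O, G) = -5 + 2 = -3)
u = 49 (u = (1 + 6)² = 7² = 49)
u*(-36 + t(8, 1)) - 1*9892 = 49*(-36 - 3) - 1*9892 = 49*(-39) - 9892 = -1911 - 9892 = -11803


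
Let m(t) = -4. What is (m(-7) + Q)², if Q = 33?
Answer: 841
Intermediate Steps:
(m(-7) + Q)² = (-4 + 33)² = 29² = 841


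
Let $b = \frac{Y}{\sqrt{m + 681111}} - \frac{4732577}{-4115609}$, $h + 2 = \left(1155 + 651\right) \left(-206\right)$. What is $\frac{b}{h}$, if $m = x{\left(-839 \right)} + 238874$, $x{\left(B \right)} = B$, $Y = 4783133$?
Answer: $- \frac{249083}{80587523218} - \frac{4783133 \sqrt{919146}}{341957239548} \approx -0.013413$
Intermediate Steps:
$m = 238035$ ($m = -839 + 238874 = 238035$)
$h = -372038$ ($h = -2 + \left(1155 + 651\right) \left(-206\right) = -2 + 1806 \left(-206\right) = -2 - 372036 = -372038$)
$b = \frac{249083}{216611} + \frac{4783133 \sqrt{919146}}{919146}$ ($b = \frac{4783133}{\sqrt{238035 + 681111}} - \frac{4732577}{-4115609} = \frac{4783133}{\sqrt{919146}} - - \frac{249083}{216611} = 4783133 \frac{\sqrt{919146}}{919146} + \frac{249083}{216611} = \frac{4783133 \sqrt{919146}}{919146} + \frac{249083}{216611} = \frac{249083}{216611} + \frac{4783133 \sqrt{919146}}{919146} \approx 4990.2$)
$\frac{b}{h} = \frac{\frac{249083}{216611} + \frac{4783133 \sqrt{919146}}{919146}}{-372038} = \left(\frac{249083}{216611} + \frac{4783133 \sqrt{919146}}{919146}\right) \left(- \frac{1}{372038}\right) = - \frac{249083}{80587523218} - \frac{4783133 \sqrt{919146}}{341957239548}$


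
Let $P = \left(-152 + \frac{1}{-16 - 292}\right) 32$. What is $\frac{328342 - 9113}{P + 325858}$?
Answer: $\frac{24580633}{24716530} \approx 0.9945$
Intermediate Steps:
$P = - \frac{374536}{77}$ ($P = \left(-152 + \frac{1}{-308}\right) 32 = \left(-152 - \frac{1}{308}\right) 32 = \left(- \frac{46817}{308}\right) 32 = - \frac{374536}{77} \approx -4864.1$)
$\frac{328342 - 9113}{P + 325858} = \frac{328342 - 9113}{- \frac{374536}{77} + 325858} = \frac{319229}{\frac{24716530}{77}} = 319229 \cdot \frac{77}{24716530} = \frac{24580633}{24716530}$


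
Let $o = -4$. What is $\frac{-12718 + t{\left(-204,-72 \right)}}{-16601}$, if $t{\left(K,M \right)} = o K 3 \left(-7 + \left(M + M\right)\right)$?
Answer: $\frac{382366}{16601} \approx 23.033$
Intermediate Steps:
$t{\left(K,M \right)} = - 12 K \left(-7 + 2 M\right)$ ($t{\left(K,M \right)} = - 4 K 3 \left(-7 + \left(M + M\right)\right) = - 12 K \left(-7 + 2 M\right)$)
$\frac{-12718 + t{\left(-204,-72 \right)}}{-16601} = \frac{-12718 + 12 \left(-204\right) \left(7 - -144\right)}{-16601} = \left(-12718 + 12 \left(-204\right) \left(7 + 144\right)\right) \left(- \frac{1}{16601}\right) = \left(-12718 + 12 \left(-204\right) 151\right) \left(- \frac{1}{16601}\right) = \left(-12718 - 369648\right) \left(- \frac{1}{16601}\right) = \left(-382366\right) \left(- \frac{1}{16601}\right) = \frac{382366}{16601}$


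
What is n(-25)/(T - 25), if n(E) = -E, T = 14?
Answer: -25/11 ≈ -2.2727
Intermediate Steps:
n(-25)/(T - 25) = (-1*(-25))/(14 - 25) = 25/(-11) = -1/11*25 = -25/11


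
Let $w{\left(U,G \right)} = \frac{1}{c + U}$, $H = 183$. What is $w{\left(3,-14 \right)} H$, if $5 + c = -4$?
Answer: $- \frac{61}{2} \approx -30.5$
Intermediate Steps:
$c = -9$ ($c = -5 - 4 = -9$)
$w{\left(U,G \right)} = \frac{1}{-9 + U}$
$w{\left(3,-14 \right)} H = \frac{1}{-9 + 3} \cdot 183 = \frac{1}{-6} \cdot 183 = \left(- \frac{1}{6}\right) 183 = - \frac{61}{2}$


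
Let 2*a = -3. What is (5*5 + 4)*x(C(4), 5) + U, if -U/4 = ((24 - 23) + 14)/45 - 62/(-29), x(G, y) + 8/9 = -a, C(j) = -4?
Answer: 4091/522 ≈ 7.8372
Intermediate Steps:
a = -3/2 (a = (½)*(-3) = -3/2 ≈ -1.5000)
x(G, y) = 11/18 (x(G, y) = -8/9 - 1*(-3/2) = -8/9 + 3/2 = 11/18)
U = -860/87 (U = -4*(((24 - 23) + 14)/45 - 62/(-29)) = -4*((1 + 14)*(1/45) - 62*(-1/29)) = -4*(15*(1/45) + 62/29) = -4*(⅓ + 62/29) = -4*215/87 = -860/87 ≈ -9.8851)
(5*5 + 4)*x(C(4), 5) + U = (5*5 + 4)*(11/18) - 860/87 = (25 + 4)*(11/18) - 860/87 = 29*(11/18) - 860/87 = 319/18 - 860/87 = 4091/522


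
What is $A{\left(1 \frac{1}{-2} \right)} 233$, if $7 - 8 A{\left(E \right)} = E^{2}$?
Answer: $\frac{6291}{32} \approx 196.59$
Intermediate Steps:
$A{\left(E \right)} = \frac{7}{8} - \frac{E^{2}}{8}$
$A{\left(1 \frac{1}{-2} \right)} 233 = \left(\frac{7}{8} - \frac{\left(1 \frac{1}{-2}\right)^{2}}{8}\right) 233 = \left(\frac{7}{8} - \frac{\left(1 \left(- \frac{1}{2}\right)\right)^{2}}{8}\right) 233 = \left(\frac{7}{8} - \frac{\left(- \frac{1}{2}\right)^{2}}{8}\right) 233 = \left(\frac{7}{8} - \frac{1}{32}\right) 233 = \frac{27}{32} \cdot 233 = \frac{6291}{32}$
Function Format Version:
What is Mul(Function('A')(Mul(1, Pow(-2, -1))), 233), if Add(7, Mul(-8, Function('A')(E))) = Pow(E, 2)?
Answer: Rational(6291, 32) ≈ 196.59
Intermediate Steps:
Function('A')(E) = Add(Rational(7, 8), Mul(Rational(-1, 8), Pow(E, 2)))
Mul(Function('A')(Mul(1, Pow(-2, -1))), 233) = Mul(Add(Rational(7, 8), Mul(Rational(-1, 8), Pow(Mul(1, Pow(-2, -1)), 2))), 233) = Mul(Add(Rational(7, 8), Mul(Rational(-1, 8), Pow(Mul(1, Rational(-1, 2)), 2))), 233) = Mul(Add(Rational(7, 8), Mul(Rational(-1, 8), Pow(Rational(-1, 2), 2))), 233) = Mul(Add(Rational(7, 8), Mul(Rational(-1, 8), Rational(1, 4))), 233) = Mul(Add(Rational(7, 8), Rational(-1, 32)), 233) = Mul(Rational(27, 32), 233) = Rational(6291, 32)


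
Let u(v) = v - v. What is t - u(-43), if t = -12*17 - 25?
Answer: -229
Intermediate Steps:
u(v) = 0
t = -229 (t = -204 - 25 = -229)
t - u(-43) = -229 - 1*0 = -229 + 0 = -229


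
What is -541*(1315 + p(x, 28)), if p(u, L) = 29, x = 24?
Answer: -727104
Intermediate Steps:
-541*(1315 + p(x, 28)) = -541*(1315 + 29) = -541*1344 = -727104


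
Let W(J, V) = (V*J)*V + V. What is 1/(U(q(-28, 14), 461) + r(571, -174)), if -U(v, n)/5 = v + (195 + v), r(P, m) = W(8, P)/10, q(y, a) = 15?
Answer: 10/2597649 ≈ 3.8496e-6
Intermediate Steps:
W(J, V) = V + J*V² (W(J, V) = (J*V)*V + V = J*V² + V = V + J*V²)
r(P, m) = P*(1 + 8*P)/10 (r(P, m) = (P*(1 + 8*P))/10 = (P*(1 + 8*P))*(⅒) = P*(1 + 8*P)/10)
U(v, n) = -975 - 10*v (U(v, n) = -5*(v + (195 + v)) = -5*(195 + 2*v) = -975 - 10*v)
1/(U(q(-28, 14), 461) + r(571, -174)) = 1/((-975 - 10*15) + (⅒)*571*(1 + 8*571)) = 1/((-975 - 150) + (⅒)*571*(1 + 4568)) = 1/(-1125 + (⅒)*571*4569) = 1/(-1125 + 2608899/10) = 1/(2597649/10) = 10/2597649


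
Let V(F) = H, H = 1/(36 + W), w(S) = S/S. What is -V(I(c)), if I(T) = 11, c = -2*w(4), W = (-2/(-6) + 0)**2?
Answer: -9/325 ≈ -0.027692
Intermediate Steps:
W = 1/9 (W = (-2*(-1/6) + 0)**2 = (1/3 + 0)**2 = (1/3)**2 = 1/9 ≈ 0.11111)
w(S) = 1
H = 9/325 (H = 1/(36 + 1/9) = 1/(325/9) = 9/325 ≈ 0.027692)
c = -2 (c = -2*1 = -2)
V(F) = 9/325
-V(I(c)) = -1*9/325 = -9/325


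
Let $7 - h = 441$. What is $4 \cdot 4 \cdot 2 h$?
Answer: $-13888$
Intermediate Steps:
$h = -434$ ($h = 7 - 441 = -434$)
$4 \cdot 4 \cdot 2 h = 4 \cdot 4 \cdot 2 \left(-434\right) = 16 \cdot 2 \left(-434\right) = 32 \left(-434\right) = -13888$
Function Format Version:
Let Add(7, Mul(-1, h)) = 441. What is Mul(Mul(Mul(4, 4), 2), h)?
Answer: -13888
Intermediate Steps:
h = -434 (h = Add(7, Mul(-1, 441)) = Add(7, -441) = -434)
Mul(Mul(Mul(4, 4), 2), h) = Mul(Mul(Mul(4, 4), 2), -434) = Mul(Mul(16, 2), -434) = Mul(32, -434) = -13888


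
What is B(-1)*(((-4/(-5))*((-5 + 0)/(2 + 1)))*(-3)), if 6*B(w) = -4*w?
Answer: 8/3 ≈ 2.6667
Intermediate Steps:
B(w) = -2*w/3 (B(w) = (-4*w)/6 = -2*w/3)
B(-1)*(((-4/(-5))*((-5 + 0)/(2 + 1)))*(-3)) = (-2/3*(-1))*(((-4/(-5))*((-5 + 0)/(2 + 1)))*(-3)) = 2*(((-4*(-1/5))*(-5/3))*(-3))/3 = 2*((4*(-5*1/3)/5)*(-3))/3 = 2*(((4/5)*(-5/3))*(-3))/3 = 2*(-4/3*(-3))/3 = (2/3)*4 = 8/3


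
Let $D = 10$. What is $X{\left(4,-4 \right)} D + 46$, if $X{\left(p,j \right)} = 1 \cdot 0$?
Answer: $46$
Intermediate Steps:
$X{\left(p,j \right)} = 0$
$X{\left(4,-4 \right)} D + 46 = 0 \cdot 10 + 46 = 0 + 46 = 46$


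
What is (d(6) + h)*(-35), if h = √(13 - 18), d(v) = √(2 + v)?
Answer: -70*√2 - 35*I*√5 ≈ -98.995 - 78.262*I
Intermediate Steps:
h = I*√5 (h = √(-5) = I*√5 ≈ 2.2361*I)
(d(6) + h)*(-35) = (√(2 + 6) + I*√5)*(-35) = (√8 + I*√5)*(-35) = (2*√2 + I*√5)*(-35) = -70*√2 - 35*I*√5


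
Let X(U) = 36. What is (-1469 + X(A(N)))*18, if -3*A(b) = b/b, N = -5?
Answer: -25794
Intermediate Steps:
A(b) = -⅓ (A(b) = -b/(3*b) = -⅓*1 = -⅓)
(-1469 + X(A(N)))*18 = (-1469 + 36)*18 = -1433*18 = -25794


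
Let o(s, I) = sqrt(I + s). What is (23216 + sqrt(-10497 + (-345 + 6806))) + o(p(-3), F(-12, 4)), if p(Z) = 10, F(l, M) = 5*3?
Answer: 23221 + 2*I*sqrt(1009) ≈ 23221.0 + 63.53*I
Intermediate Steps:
F(l, M) = 15
(23216 + sqrt(-10497 + (-345 + 6806))) + o(p(-3), F(-12, 4)) = (23216 + sqrt(-10497 + (-345 + 6806))) + sqrt(15 + 10) = (23216 + sqrt(-10497 + 6461)) + sqrt(25) = (23216 + sqrt(-4036)) + 5 = (23216 + 2*I*sqrt(1009)) + 5 = 23221 + 2*I*sqrt(1009)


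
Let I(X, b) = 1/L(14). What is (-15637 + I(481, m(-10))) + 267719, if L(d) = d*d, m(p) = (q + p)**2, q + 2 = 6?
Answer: 49408073/196 ≈ 2.5208e+5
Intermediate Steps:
q = 4 (q = -2 + 6 = 4)
m(p) = (4 + p)**2
L(d) = d**2
I(X, b) = 1/196 (I(X, b) = 1/(14**2) = 1/196)
(-15637 + I(481, m(-10))) + 267719 = (-15637 + 1/196) + 267719 = -3064851/196 + 267719 = 49408073/196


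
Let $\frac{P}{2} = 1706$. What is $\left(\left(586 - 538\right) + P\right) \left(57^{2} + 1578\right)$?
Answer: $16701420$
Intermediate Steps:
$P = 3412$ ($P = 2 \cdot 1706 = 3412$)
$\left(\left(586 - 538\right) + P\right) \left(57^{2} + 1578\right) = \left(\left(586 - 538\right) + 3412\right) \left(57^{2} + 1578\right) = \left(\left(586 - 538\right) + 3412\right) \left(3249 + 1578\right) = \left(48 + 3412\right) 4827 = 3460 \cdot 4827 = 16701420$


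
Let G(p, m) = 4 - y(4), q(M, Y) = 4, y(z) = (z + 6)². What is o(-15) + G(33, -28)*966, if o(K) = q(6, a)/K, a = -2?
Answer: -1391044/15 ≈ -92736.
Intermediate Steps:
y(z) = (6 + z)²
G(p, m) = -96 (G(p, m) = 4 - (6 + 4)² = 4 - 1*10² = 4 - 1*100 = 4 - 100 = -96)
o(K) = 4/K
o(-15) + G(33, -28)*966 = 4/(-15) - 96*966 = 4*(-1/15) - 92736 = -4/15 - 92736 = -1391044/15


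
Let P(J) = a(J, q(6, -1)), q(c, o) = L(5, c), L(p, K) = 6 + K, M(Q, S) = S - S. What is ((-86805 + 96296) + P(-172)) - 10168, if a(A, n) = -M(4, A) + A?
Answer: -849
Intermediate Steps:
M(Q, S) = 0
q(c, o) = 6 + c
a(A, n) = A (a(A, n) = -1*0 + A = 0 + A = A)
P(J) = J
((-86805 + 96296) + P(-172)) - 10168 = ((-86805 + 96296) - 172) - 10168 = (9491 - 172) - 10168 = 9319 - 10168 = -849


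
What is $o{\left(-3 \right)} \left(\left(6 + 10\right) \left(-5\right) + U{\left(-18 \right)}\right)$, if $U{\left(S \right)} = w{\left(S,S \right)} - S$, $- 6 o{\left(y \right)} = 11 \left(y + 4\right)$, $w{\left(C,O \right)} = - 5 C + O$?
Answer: $- \frac{55}{3} \approx -18.333$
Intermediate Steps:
$w{\left(C,O \right)} = O - 5 C$
$o{\left(y \right)} = - \frac{22}{3} - \frac{11 y}{6}$ ($o{\left(y \right)} = - \frac{11 \left(y + 4\right)}{6} = - \frac{11 \left(4 + y\right)}{6} = - \frac{44 + 11 y}{6} = - \frac{22}{3} - \frac{11 y}{6}$)
$U{\left(S \right)} = - 5 S$ ($U{\left(S \right)} = \left(S - 5 S\right) - S = - 4 S - S = - 5 S$)
$o{\left(-3 \right)} \left(\left(6 + 10\right) \left(-5\right) + U{\left(-18 \right)}\right) = \left(- \frac{22}{3} - - \frac{11}{2}\right) \left(\left(6 + 10\right) \left(-5\right) - -90\right) = \left(- \frac{22}{3} + \frac{11}{2}\right) \left(16 \left(-5\right) + 90\right) = - \frac{11 \left(-80 + 90\right)}{6} = \left(- \frac{11}{6}\right) 10 = - \frac{55}{3}$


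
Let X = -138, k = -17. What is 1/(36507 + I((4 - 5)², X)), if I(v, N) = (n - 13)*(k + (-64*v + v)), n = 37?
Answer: 1/34587 ≈ 2.8913e-5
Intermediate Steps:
I(v, N) = -408 - 1512*v (I(v, N) = (37 - 13)*(-17 + (-64*v + v)) = 24*(-17 - 63*v) = -408 - 1512*v)
1/(36507 + I((4 - 5)², X)) = 1/(36507 + (-408 - 1512*(4 - 5)²)) = 1/(36507 + (-408 - 1512*(-1)²)) = 1/(36507 + (-408 - 1512*1)) = 1/(36507 + (-408 - 1512)) = 1/(36507 - 1920) = 1/34587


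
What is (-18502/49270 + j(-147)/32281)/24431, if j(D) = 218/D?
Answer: -43904205487/2855999485634295 ≈ -1.5373e-5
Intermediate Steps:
(-18502/49270 + j(-147)/32281)/24431 = (-18502/49270 + (218/(-147))/32281)/24431 = (-18502*1/49270 + (218*(-1/147))*(1/32281))*(1/24431) = (-9251/24635 - 218/147*1/32281)*(1/24431) = (-9251/24635 - 218/4745307)*(1/24431) = -43904205487/116900637945*1/24431 = -43904205487/2855999485634295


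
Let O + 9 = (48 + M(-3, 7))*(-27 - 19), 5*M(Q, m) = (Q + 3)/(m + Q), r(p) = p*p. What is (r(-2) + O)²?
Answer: 4897369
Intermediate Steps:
r(p) = p²
M(Q, m) = (3 + Q)/(5*(Q + m)) (M(Q, m) = ((Q + 3)/(m + Q))/5 = ((3 + Q)/(Q + m))/5 = (3 + Q)/(5*(Q + m)))
O = -2217 (O = -9 + (48 + (3 - 3)/(5*(-3 + 7)))*(-27 - 19) = -9 + (48 + (⅕)*0/4)*(-46) = -9 + (48 + (⅕)*(¼)*0)*(-46) = -9 + (48 + 0)*(-46) = -9 + 48*(-46) = -9 - 2208 = -2217)
(r(-2) + O)² = ((-2)² - 2217)² = (4 - 2217)² = (-2213)² = 4897369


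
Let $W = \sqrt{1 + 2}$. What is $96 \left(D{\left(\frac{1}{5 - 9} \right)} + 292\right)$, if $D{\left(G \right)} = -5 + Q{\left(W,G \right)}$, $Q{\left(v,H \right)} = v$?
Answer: $27552 + 96 \sqrt{3} \approx 27718.0$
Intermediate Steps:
$W = \sqrt{3} \approx 1.732$
$D{\left(G \right)} = -5 + \sqrt{3}$
$96 \left(D{\left(\frac{1}{5 - 9} \right)} + 292\right) = 96 \left(\left(-5 + \sqrt{3}\right) + 292\right) = 96 \left(287 + \sqrt{3}\right) = 27552 + 96 \sqrt{3}$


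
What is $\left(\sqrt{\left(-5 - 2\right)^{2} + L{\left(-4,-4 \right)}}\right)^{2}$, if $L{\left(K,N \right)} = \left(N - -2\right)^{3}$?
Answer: $41$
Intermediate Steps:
$L{\left(K,N \right)} = \left(2 + N\right)^{3}$ ($L{\left(K,N \right)} = \left(N + \left(-1 + 3\right)\right)^{3} = \left(N + 2\right)^{3} = \left(2 + N\right)^{3}$)
$\left(\sqrt{\left(-5 - 2\right)^{2} + L{\left(-4,-4 \right)}}\right)^{2} = \left(\sqrt{\left(-5 - 2\right)^{2} + \left(2 - 4\right)^{3}}\right)^{2} = \left(\sqrt{\left(-7\right)^{2} + \left(-2\right)^{3}}\right)^{2} = \left(\sqrt{49 - 8}\right)^{2} = \left(\sqrt{41}\right)^{2} = 41$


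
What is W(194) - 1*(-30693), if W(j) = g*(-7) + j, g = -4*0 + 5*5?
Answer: 30712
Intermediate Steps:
g = 25 (g = 0 + 25 = 25)
W(j) = -175 + j (W(j) = 25*(-7) + j = -175 + j)
W(194) - 1*(-30693) = (-175 + 194) - 1*(-30693) = 19 + 30693 = 30712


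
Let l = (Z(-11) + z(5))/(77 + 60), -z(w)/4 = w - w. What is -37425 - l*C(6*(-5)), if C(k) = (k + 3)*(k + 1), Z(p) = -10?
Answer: -5119395/137 ≈ -37368.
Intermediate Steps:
z(w) = 0 (z(w) = -4*(w - w) = -4*0 = 0)
C(k) = (1 + k)*(3 + k) (C(k) = (3 + k)*(1 + k) = (1 + k)*(3 + k))
l = -10/137 (l = (-10 + 0)/(77 + 60) = -10/137 ≈ -0.072993)
-37425 - l*C(6*(-5)) = -37425 - (-10)*(3 + (6*(-5))² + 4*(6*(-5)))/137 = -37425 - (-10)*(3 + (-30)² + 4*(-30))/137 = -37425 - (-10)*(3 + 900 - 120)/137 = -37425 - (-10)*783/137 = -37425 - 1*(-7830/137) = -37425 + 7830/137 = -5119395/137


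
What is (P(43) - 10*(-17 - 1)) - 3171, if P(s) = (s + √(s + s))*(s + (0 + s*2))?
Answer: 2556 + 129*√86 ≈ 3752.3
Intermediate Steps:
P(s) = 3*s*(s + √2*√s) (P(s) = (s + √(2*s))*(s + (0 + 2*s)) = (s + √2*√s)*(s + 2*s) = (s + √2*√s)*(3*s) = 3*s*(s + √2*√s))
(P(43) - 10*(-17 - 1)) - 3171 = ((3*43² + 3*√2*43^(3/2)) - 10*(-17 - 1)) - 3171 = ((3*1849 + 3*√2*(43*√43)) - 10*(-18)) - 3171 = ((5547 + 129*√86) + 180) - 3171 = (5727 + 129*√86) - 3171 = 2556 + 129*√86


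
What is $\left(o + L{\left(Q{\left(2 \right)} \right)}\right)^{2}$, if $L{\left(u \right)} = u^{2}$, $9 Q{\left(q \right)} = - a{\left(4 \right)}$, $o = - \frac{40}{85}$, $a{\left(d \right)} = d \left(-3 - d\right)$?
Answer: $\frac{160782400}{1896129} \approx 84.795$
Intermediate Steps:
$o = - \frac{8}{17}$ ($o = \left(-40\right) \frac{1}{85} = - \frac{8}{17} \approx -0.47059$)
$Q{\left(q \right)} = \frac{28}{9}$ ($Q{\left(q \right)} = \frac{\left(-1\right) \left(\left(-1\right) 4 \left(3 + 4\right)\right)}{9} = \frac{\left(-1\right) \left(\left(-1\right) 4 \cdot 7\right)}{9} = \frac{\left(-1\right) \left(-28\right)}{9} = \frac{1}{9} \cdot 28 = \frac{28}{9}$)
$\left(o + L{\left(Q{\left(2 \right)} \right)}\right)^{2} = \left(- \frac{8}{17} + \left(\frac{28}{9}\right)^{2}\right)^{2} = \left(- \frac{8}{17} + \frac{784}{81}\right)^{2} = \left(\frac{12680}{1377}\right)^{2} = \frac{160782400}{1896129}$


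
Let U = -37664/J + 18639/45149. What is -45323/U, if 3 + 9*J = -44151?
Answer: -456322252321/81451585 ≈ -5602.4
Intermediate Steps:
J = -4906 (J = -⅓ + (⅑)*(-44151) = -⅓ - 14717/3 = -4906)
U = 81451585/10068227 (U = -37664/(-4906) + 18639/45149 = -37664*(-1/4906) + 18639*(1/45149) = 1712/223 + 18639/45149 = 81451585/10068227 ≈ 8.0900)
-45323/U = -45323/81451585/10068227 = -45323*10068227/81451585 = -456322252321/81451585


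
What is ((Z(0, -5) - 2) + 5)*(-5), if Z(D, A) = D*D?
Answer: -15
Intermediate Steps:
Z(D, A) = D²
((Z(0, -5) - 2) + 5)*(-5) = ((0² - 2) + 5)*(-5) = ((0 - 2) + 5)*(-5) = (-2 + 5)*(-5) = 3*(-5) = -15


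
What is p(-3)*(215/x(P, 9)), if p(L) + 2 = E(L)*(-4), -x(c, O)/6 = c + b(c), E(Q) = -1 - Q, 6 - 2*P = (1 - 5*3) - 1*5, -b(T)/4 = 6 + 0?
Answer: -2150/69 ≈ -31.159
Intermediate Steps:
b(T) = -24 (b(T) = -4*(6 + 0) = -4*6 = -24)
P = 25/2 (P = 3 - ((1 - 5*3) - 1*5)/2 = 3 - ((1 - 15) - 5)/2 = 3 - (-14 - 5)/2 = 3 - ½*(-19) = 3 + 19/2 = 25/2 ≈ 12.500)
x(c, O) = 144 - 6*c (x(c, O) = -6*(c - 24) = -6*(-24 + c) = 144 - 6*c)
p(L) = 2 + 4*L (p(L) = -2 + (-1 - L)*(-4) = -2 + (4 + 4*L) = 2 + 4*L)
p(-3)*(215/x(P, 9)) = (2 + 4*(-3))*(215/(144 - 6*25/2)) = (2 - 12)*(215/(144 - 75)) = -2150/69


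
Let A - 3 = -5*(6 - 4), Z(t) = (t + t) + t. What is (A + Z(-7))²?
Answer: 784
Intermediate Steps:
Z(t) = 3*t (Z(t) = 2*t + t = 3*t)
A = -7 (A = 3 - 5*(6 - 4) = 3 - 5*2 = 3 - 10 = -7)
(A + Z(-7))² = (-7 + 3*(-7))² = (-7 - 21)² = (-28)² = 784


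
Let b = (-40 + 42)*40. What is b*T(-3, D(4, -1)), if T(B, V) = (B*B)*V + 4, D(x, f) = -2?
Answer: -1120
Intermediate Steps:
T(B, V) = 4 + V*B² (T(B, V) = B²*V + 4 = V*B² + 4 = 4 + V*B²)
b = 80 (b = 2*40 = 80)
b*T(-3, D(4, -1)) = 80*(4 - 2*(-3)²) = 80*(4 - 2*9) = 80*(4 - 18) = 80*(-14) = -1120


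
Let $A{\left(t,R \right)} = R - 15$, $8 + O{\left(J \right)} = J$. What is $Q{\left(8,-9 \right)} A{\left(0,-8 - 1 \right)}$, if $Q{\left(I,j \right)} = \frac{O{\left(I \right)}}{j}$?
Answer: $0$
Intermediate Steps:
$O{\left(J \right)} = -8 + J$
$A{\left(t,R \right)} = -15 + R$
$Q{\left(I,j \right)} = \frac{-8 + I}{j}$
$Q{\left(8,-9 \right)} A{\left(0,-8 - 1 \right)} = \frac{-8 + 8}{-9} \left(-15 - 9\right) = \left(- \frac{1}{9}\right) 0 \left(-15 - 9\right) = 0 \left(-15 - 9\right) = 0 \left(-24\right) = 0$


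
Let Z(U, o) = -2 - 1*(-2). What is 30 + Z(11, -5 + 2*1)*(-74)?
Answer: 30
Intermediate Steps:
Z(U, o) = 0 (Z(U, o) = -2 + 2 = 0)
30 + Z(11, -5 + 2*1)*(-74) = 30 + 0*(-74) = 30 + 0 = 30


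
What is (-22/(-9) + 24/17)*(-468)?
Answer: -30680/17 ≈ -1804.7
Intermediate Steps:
(-22/(-9) + 24/17)*(-468) = (-22*(-⅑) + 24*(1/17))*(-468) = (22/9 + 24/17)*(-468) = (590/153)*(-468) = -30680/17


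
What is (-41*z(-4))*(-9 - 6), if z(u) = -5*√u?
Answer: -6150*I ≈ -6150.0*I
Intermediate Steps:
(-41*z(-4))*(-9 - 6) = (-(-205)*√(-4))*(-9 - 6) = -(-205)*2*I*(-15) = -(-410)*I*(-15) = (410*I)*(-15) = -6150*I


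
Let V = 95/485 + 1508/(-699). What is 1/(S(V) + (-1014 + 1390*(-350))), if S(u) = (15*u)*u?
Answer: -1532415603/746985621930817 ≈ -2.0515e-6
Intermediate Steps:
V = -132995/67803 (V = 95*(1/485) + 1508*(-1/699) = 19/97 - 1508/699 = -132995/67803 ≈ -1.9615)
S(u) = 15*u²
1/(S(V) + (-1014 + 1390*(-350))) = 1/(15*(-132995/67803)² + (-1014 + 1390*(-350))) = 1/(15*(17687670025/4597246809) + (-1014 - 486500)) = 1/(88438350125/1532415603 - 487514) = 1/(-746985621930817/1532415603) = -1532415603/746985621930817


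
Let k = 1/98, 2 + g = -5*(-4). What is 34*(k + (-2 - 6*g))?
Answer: -183243/49 ≈ -3739.7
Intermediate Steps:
g = 18 (g = -2 - 5*(-4) = -2 + 20 = 18)
k = 1/98 ≈ 0.010204
34*(k + (-2 - 6*g)) = 34*(1/98 + (-2 - 6*18)) = 34*(1/98 + (-2 - 108)) = 34*(1/98 - 110) = 34*(-10779/98) = -183243/49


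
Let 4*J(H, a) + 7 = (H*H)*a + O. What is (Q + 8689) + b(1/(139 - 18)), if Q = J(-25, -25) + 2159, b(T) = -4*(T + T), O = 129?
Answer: 3374537/484 ≈ 6972.2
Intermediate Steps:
b(T) = -8*T
J(H, a) = 61/2 + a*H²/4 (J(H, a) = -7/4 + ((H*H)*a + 129)/4 = -7/4 + (H²*a + 129)/4 = -7/4 + (a*H² + 129)/4 = -7/4 + (129 + a*H²)/4 = -7/4 + (129/4 + a*H²/4) = 61/2 + a*H²/4)
Q = -6867/4 (Q = (61/2 + (¼)*(-25)*(-25)²) + 2159 = (61/2 + (¼)*(-25)*625) + 2159 = (61/2 - 15625/4) + 2159 = -15503/4 + 2159 = -6867/4 ≈ -1716.8)
(Q + 8689) + b(1/(139 - 18)) = (-6867/4 + 8689) - 8/(139 - 18) = 27889/4 - 8/121 = 3374537/484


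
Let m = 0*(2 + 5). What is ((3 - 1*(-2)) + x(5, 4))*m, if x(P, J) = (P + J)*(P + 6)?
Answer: 0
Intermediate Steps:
x(P, J) = (6 + P)*(J + P) (x(P, J) = (J + P)*(6 + P) = (6 + P)*(J + P))
m = 0 (m = 0*7 = 0)
((3 - 1*(-2)) + x(5, 4))*m = ((3 - 1*(-2)) + (5² + 6*4 + 6*5 + 4*5))*0 = ((3 + 2) + (25 + 24 + 30 + 20))*0 = (5 + 99)*0 = 104*0 = 0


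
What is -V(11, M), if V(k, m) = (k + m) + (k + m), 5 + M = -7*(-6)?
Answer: -96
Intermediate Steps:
M = 37 (M = -5 - 7*(-6) = -5 + 42 = 37)
V(k, m) = 2*k + 2*m
-V(11, M) = -(2*11 + 2*37) = -(22 + 74) = -1*96 = -96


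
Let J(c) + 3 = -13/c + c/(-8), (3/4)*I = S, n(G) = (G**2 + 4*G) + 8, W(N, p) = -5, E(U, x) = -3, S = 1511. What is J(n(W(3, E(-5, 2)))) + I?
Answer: 48217/24 ≈ 2009.0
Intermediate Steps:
n(G) = 8 + G**2 + 4*G
I = 6044/3 (I = (4/3)*1511 = 6044/3 ≈ 2014.7)
J(c) = -3 - 13/c - c/8 (J(c) = -3 + (-13/c + c/(-8)) = -3 + (-13/c + c*(-1/8)) = -3 + (-13/c - c/8) = -3 - 13/c - c/8)
J(n(W(3, E(-5, 2)))) + I = (-3 - 13/(8 + (-5)**2 + 4*(-5)) - (8 + (-5)**2 + 4*(-5))/8) + 6044/3 = (-3 - 13/(8 + 25 - 20) - (8 + 25 - 20)/8) + 6044/3 = (-3 - 13/13 - 1/8*13) + 6044/3 = (-3 - 13*1/13 - 13/8) + 6044/3 = (-3 - 1 - 13/8) + 6044/3 = -45/8 + 6044/3 = 48217/24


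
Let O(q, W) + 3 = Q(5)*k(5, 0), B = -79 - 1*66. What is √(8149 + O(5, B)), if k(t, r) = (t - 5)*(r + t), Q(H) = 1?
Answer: √8146 ≈ 90.255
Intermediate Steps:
B = -145 (B = -79 - 66 = -145)
k(t, r) = (-5 + t)*(r + t)
O(q, W) = -3 (O(q, W) = -3 + 1*(5² - 5*0 - 5*5 + 0*5) = -3 + 1*(25 + 0 - 25 + 0) = -3 + 1*0 = -3 + 0 = -3)
√(8149 + O(5, B)) = √(8149 - 3) = √8146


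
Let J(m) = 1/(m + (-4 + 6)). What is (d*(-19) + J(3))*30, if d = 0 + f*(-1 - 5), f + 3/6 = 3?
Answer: 8556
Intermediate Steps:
f = 5/2 (f = -½ + 3 = 5/2 ≈ 2.5000)
d = -15 (d = 0 + 5*(-1 - 5)/2 = 0 + (5/2)*(-6) = 0 - 15 = -15)
J(m) = 1/(2 + m) (J(m) = 1/(m + 2) = 1/(2 + m))
(d*(-19) + J(3))*30 = (-15*(-19) + 1/(2 + 3))*30 = (285 + 1/5)*30 = (285 + ⅕)*30 = (1426/5)*30 = 8556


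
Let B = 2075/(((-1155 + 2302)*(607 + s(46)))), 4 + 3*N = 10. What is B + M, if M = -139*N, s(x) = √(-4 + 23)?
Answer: -23495708171/84517842 - 415*√19/84517842 ≈ -278.00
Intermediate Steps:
N = 2 (N = -4/3 + (⅓)*10 = -4/3 + 10/3 = 2)
s(x) = √19
M = -278 (M = -139*2 = -278)
B = 2075/(696229 + 1147*√19) (B = 2075/(((-1155 + 2302)*(607 + √19))) = 2075/((1147*(607 + √19))) = 2075/(696229 + 1147*√19) ≈ 0.0029591)
B + M = (251905/84517842 - 415*√19/84517842) - 278 = -23495708171/84517842 - 415*√19/84517842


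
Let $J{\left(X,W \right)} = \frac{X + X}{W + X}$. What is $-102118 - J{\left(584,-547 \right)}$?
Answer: $- \frac{3779534}{37} \approx -1.0215 \cdot 10^{5}$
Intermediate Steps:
$J{\left(X,W \right)} = \frac{2 X}{W + X}$
$-102118 - J{\left(584,-547 \right)} = -102118 - 2 \cdot 584 \frac{1}{-547 + 584} = -102118 - 2 \cdot 584 \cdot \frac{1}{37} = -102118 - \frac{1168}{37} = - \frac{3779534}{37}$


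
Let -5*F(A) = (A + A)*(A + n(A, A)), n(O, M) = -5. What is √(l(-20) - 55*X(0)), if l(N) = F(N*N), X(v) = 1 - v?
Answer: I*√63255 ≈ 251.51*I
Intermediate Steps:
F(A) = -2*A*(-5 + A)/5 (F(A) = -(A + A)*(A - 5)/5 = -2*A*(-5 + A)/5)
l(N) = 2*N²*(5 - N²)/5 (l(N) = 2*(N*N)*(5 - N*N)/5 = 2*N²*(5 - N²)/5)
√(l(-20) - 55*X(0)) = √((⅖)*(-20)²*(5 - 1*(-20)²) - 55*(1 - 1*0)) = √((⅖)*400*(5 - 1*400) - 55*(1 + 0)) = √((⅖)*400*(5 - 400) - 55) = √((⅖)*400*(-395) - 55*1) = √(-63200 - 55) = √(-63255) = I*√63255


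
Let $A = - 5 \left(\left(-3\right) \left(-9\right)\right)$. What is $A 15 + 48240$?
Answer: $46215$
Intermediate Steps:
$A = -135$ ($A = \left(-5\right) 27 = -135$)
$A 15 + 48240 = \left(-135\right) 15 + 48240 = -2025 + 48240 = 46215$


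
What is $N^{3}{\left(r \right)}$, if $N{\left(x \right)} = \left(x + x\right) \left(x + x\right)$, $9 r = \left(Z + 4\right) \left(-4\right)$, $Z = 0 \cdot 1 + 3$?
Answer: $\frac{30840979456}{531441} \approx 58033.0$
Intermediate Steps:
$Z = 3$ ($Z = 0 + 3 = 3$)
$r = - \frac{28}{9}$ ($r = \frac{\left(3 + 4\right) \left(-4\right)}{9} = \frac{7 \left(-4\right)}{9} = \frac{1}{9} \left(-28\right) = - \frac{28}{9} \approx -3.1111$)
$N{\left(x \right)} = 4 x^{2}$ ($N{\left(x \right)} = 2 x 2 x = 4 x^{2}$)
$N^{3}{\left(r \right)} = \left(4 \left(- \frac{28}{9}\right)^{2}\right)^{3} = \left(4 \cdot \frac{784}{81}\right)^{3} = \left(\frac{3136}{81}\right)^{3} = \frac{30840979456}{531441}$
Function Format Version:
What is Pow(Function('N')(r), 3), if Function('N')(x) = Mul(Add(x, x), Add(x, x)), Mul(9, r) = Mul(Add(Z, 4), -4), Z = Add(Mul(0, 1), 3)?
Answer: Rational(30840979456, 531441) ≈ 58033.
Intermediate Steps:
Z = 3 (Z = Add(0, 3) = 3)
r = Rational(-28, 9) (r = Mul(Rational(1, 9), Mul(Add(3, 4), -4)) = Mul(Rational(1, 9), Mul(7, -4)) = Mul(Rational(1, 9), -28) = Rational(-28, 9) ≈ -3.1111)
Function('N')(x) = Mul(4, Pow(x, 2)) (Function('N')(x) = Mul(Mul(2, x), Mul(2, x)) = Mul(4, Pow(x, 2)))
Pow(Function('N')(r), 3) = Pow(Mul(4, Pow(Rational(-28, 9), 2)), 3) = Pow(Mul(4, Rational(784, 81)), 3) = Pow(Rational(3136, 81), 3) = Rational(30840979456, 531441)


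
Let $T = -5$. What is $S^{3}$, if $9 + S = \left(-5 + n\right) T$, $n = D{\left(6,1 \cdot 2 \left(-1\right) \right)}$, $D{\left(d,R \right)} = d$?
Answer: $-2744$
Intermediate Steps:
$n = 6$
$S = -14$ ($S = -9 + \left(-5 + 6\right) \left(-5\right) = -9 + 1 \left(-5\right) = -9 - 5 = -14$)
$S^{3} = \left(-14\right)^{3} = -2744$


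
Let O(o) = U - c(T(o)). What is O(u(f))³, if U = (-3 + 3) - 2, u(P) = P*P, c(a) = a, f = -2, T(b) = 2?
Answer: -64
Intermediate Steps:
u(P) = P²
U = -2 (U = 0 - 2 = -2)
O(o) = -4 (O(o) = -2 - 1*2 = -2 - 2 = -4)
O(u(f))³ = (-4)³ = -64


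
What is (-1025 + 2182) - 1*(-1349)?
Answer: 2506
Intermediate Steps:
(-1025 + 2182) - 1*(-1349) = 1157 + 1349 = 2506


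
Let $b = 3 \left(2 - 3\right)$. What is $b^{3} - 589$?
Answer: $-616$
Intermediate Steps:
$b = -3$ ($b = 3 \left(-1\right) = -3$)
$b^{3} - 589 = \left(-3\right)^{3} - 589 = -27 - 589 = -616$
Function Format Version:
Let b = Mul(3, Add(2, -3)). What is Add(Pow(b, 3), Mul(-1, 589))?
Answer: -616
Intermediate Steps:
b = -3 (b = Mul(3, -1) = -3)
Add(Pow(b, 3), Mul(-1, 589)) = Add(Pow(-3, 3), Mul(-1, 589)) = Add(-27, -589) = -616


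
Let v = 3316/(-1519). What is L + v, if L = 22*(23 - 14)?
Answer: 297446/1519 ≈ 195.82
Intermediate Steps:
v = -3316/1519 (v = 3316*(-1/1519) = -3316/1519 ≈ -2.1830)
L = 198 (L = 22*9 = 198)
L + v = 198 - 3316/1519 = 297446/1519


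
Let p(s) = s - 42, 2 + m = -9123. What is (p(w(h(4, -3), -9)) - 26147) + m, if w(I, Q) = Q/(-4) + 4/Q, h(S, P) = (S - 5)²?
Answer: -1271239/36 ≈ -35312.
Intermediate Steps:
h(S, P) = (-5 + S)²
w(I, Q) = 4/Q - Q/4 (w(I, Q) = Q*(-¼) + 4/Q = -Q/4 + 4/Q = 4/Q - Q/4)
m = -9125 (m = -2 - 9123 = -9125)
p(s) = -42 + s
(p(w(h(4, -3), -9)) - 26147) + m = ((-42 + (4/(-9) - ¼*(-9))) - 26147) - 9125 = ((-42 + (4*(-⅑) + 9/4)) - 26147) - 9125 = ((-42 + (-4/9 + 9/4)) - 26147) - 9125 = ((-42 + 65/36) - 26147) - 9125 = (-1447/36 - 26147) - 9125 = -942739/36 - 9125 = -1271239/36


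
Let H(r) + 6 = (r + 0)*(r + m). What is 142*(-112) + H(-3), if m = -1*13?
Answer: -15862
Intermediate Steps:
m = -13
H(r) = -6 + r*(-13 + r) (H(r) = -6 + (r + 0)*(r - 13) = -6 + r*(-13 + r))
142*(-112) + H(-3) = 142*(-112) + (-6 + (-3)**2 - 13*(-3)) = -15904 + (-6 + 9 + 39) = -15904 + 42 = -15862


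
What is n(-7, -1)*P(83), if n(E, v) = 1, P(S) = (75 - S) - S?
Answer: -91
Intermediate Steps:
P(S) = 75 - 2*S
n(-7, -1)*P(83) = 1*(75 - 2*83) = 1*(75 - 166) = 1*(-91) = -91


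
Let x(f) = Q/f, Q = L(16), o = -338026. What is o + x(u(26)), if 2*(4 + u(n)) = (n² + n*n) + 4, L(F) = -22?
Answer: -113914773/337 ≈ -3.3803e+5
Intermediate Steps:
Q = -22
u(n) = -2 + n² (u(n) = -4 + ((n² + n*n) + 4)/2 = -4 + ((n² + n²) + 4)/2 = -4 + (2*n² + 4)/2 = -4 + (4 + 2*n²)/2 = -4 + (2 + n²) = -2 + n²)
x(f) = -22/f
o + x(u(26)) = -338026 - 22/(-2 + 26²) = -338026 - 22/(-2 + 676) = -338026 - 22/674 = -338026 - 22*1/674 = -338026 - 11/337 = -113914773/337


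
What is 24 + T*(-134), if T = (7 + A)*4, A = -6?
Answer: -512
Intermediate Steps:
T = 4 (T = (7 - 6)*4 = 1*4 = 4)
24 + T*(-134) = 24 + 4*(-134) = 24 - 536 = -512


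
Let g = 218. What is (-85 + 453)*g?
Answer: 80224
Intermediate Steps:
(-85 + 453)*g = (-85 + 453)*218 = 368*218 = 80224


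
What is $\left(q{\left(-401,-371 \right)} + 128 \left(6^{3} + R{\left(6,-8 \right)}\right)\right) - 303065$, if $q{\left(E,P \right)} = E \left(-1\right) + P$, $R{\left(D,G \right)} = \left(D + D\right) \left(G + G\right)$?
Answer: $-299963$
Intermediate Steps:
$R{\left(D,G \right)} = 4 D G$ ($R{\left(D,G \right)} = 2 D 2 G = 4 D G$)
$q{\left(E,P \right)} = P - E$ ($q{\left(E,P \right)} = - E + P = P - E$)
$\left(q{\left(-401,-371 \right)} + 128 \left(6^{3} + R{\left(6,-8 \right)}\right)\right) - 303065 = \left(\left(-371 - -401\right) + 128 \left(6^{3} + 4 \cdot 6 \left(-8\right)\right)\right) - 303065 = \left(\left(-371 + 401\right) + 128 \left(216 - 192\right)\right) - 303065 = \left(30 + 128 \cdot 24\right) - 303065 = \left(30 + 3072\right) - 303065 = 3102 - 303065 = -299963$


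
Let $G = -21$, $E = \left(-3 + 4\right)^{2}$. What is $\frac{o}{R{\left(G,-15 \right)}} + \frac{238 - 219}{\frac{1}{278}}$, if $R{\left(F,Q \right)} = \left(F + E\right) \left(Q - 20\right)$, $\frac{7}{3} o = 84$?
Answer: $\frac{924359}{175} \approx 5282.1$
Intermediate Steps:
$o = 36$ ($o = \frac{3}{7} \cdot 84 = 36$)
$E = 1$ ($E = 1^{2} = 1$)
$R{\left(F,Q \right)} = \left(1 + F\right) \left(-20 + Q\right)$ ($R{\left(F,Q \right)} = \left(F + 1\right) \left(Q - 20\right) = \left(1 + F\right) \left(-20 + Q\right)$)
$\frac{o}{R{\left(G,-15 \right)}} + \frac{238 - 219}{\frac{1}{278}} = \frac{36}{-20 - 15 - -420 - -315} + \frac{238 - 219}{\frac{1}{278}} = \frac{36}{-20 - 15 + 420 + 315} + \left(238 - 219\right) \frac{1}{\frac{1}{278}} = \frac{36}{700} + 19 \cdot 278 = 36 \cdot \frac{1}{700} + 5282 = \frac{9}{175} + 5282 = \frac{924359}{175}$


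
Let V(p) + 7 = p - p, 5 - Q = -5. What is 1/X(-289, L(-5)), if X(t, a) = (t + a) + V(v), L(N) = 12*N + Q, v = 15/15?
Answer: -1/346 ≈ -0.0028902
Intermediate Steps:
Q = 10 (Q = 5 - 1*(-5) = 5 + 5 = 10)
v = 1 (v = 15*(1/15) = 1)
V(p) = -7 (V(p) = -7 + (p - p) = -7 + 0 = -7)
L(N) = 10 + 12*N (L(N) = 12*N + 10 = 10 + 12*N)
X(t, a) = -7 + a + t (X(t, a) = (t + a) - 7 = (a + t) - 7 = -7 + a + t)
1/X(-289, L(-5)) = 1/(-7 + (10 + 12*(-5)) - 289) = 1/(-7 + (10 - 60) - 289) = 1/(-7 - 50 - 289) = 1/(-346) = -1/346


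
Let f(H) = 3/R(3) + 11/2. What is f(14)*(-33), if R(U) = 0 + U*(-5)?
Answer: -1749/10 ≈ -174.90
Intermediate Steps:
R(U) = -5*U (R(U) = 0 - 5*U = -5*U)
f(H) = 53/10 (f(H) = 3/((-5*3)) + 11/2 = 3/(-15) + 11*(½) = 3*(-1/15) + 11/2 = -⅕ + 11/2 = 53/10)
f(14)*(-33) = (53/10)*(-33) = -1749/10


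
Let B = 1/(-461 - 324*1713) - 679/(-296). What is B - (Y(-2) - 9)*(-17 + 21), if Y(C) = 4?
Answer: 8873707999/398032680 ≈ 22.294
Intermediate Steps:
B = 913054399/398032680 (B = (1/1713)/(-785) - 679*(-1/296) = -1/785*1/1713 + 679/296 = -1/1344705 + 679/296 = 913054399/398032680 ≈ 2.2939)
B - (Y(-2) - 9)*(-17 + 21) = 913054399/398032680 - (4 - 9)*(-17 + 21) = 913054399/398032680 - (-5)*4 = 913054399/398032680 - 1*(-20) = 913054399/398032680 + 20 = 8873707999/398032680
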